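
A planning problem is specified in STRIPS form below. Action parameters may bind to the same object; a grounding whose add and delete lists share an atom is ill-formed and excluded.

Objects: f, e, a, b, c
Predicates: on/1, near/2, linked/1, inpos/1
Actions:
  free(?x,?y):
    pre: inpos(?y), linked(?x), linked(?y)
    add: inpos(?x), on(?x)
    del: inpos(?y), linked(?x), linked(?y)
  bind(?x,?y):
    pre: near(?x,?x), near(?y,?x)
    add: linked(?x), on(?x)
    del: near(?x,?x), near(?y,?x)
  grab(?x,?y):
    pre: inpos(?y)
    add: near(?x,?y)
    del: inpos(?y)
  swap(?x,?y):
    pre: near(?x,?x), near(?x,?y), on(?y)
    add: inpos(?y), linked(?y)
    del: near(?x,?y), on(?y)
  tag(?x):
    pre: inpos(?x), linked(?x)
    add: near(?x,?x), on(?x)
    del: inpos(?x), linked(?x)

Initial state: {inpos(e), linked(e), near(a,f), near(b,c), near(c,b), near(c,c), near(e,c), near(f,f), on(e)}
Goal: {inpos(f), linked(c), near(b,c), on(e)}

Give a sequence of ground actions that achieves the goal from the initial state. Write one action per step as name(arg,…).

1. bind(f,f)  →  {inpos(e), linked(e), linked(f), near(a,f), near(b,c), near(c,b), near(c,c), near(e,c), on(e), on(f)}
2. free(f,e)  →  {inpos(f), near(a,f), near(b,c), near(c,b), near(c,c), near(e,c), on(e), on(f)}
3. bind(c,e)  →  {inpos(f), linked(c), near(a,f), near(b,c), near(c,b), on(c), on(e), on(f)}

bind(f,f); free(f,e); bind(c,e)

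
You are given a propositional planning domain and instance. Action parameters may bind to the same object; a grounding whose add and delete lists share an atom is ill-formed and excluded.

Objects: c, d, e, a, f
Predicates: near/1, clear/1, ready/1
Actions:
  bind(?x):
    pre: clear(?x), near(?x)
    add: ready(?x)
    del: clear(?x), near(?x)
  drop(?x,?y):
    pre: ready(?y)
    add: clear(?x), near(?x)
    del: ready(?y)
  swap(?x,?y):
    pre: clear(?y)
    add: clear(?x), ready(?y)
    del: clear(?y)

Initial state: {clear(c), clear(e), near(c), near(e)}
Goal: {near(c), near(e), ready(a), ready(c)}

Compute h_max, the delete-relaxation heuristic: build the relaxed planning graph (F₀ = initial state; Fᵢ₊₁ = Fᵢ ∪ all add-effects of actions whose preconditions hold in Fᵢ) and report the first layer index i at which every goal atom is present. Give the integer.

F0 = init (4 atoms)
F1 = F0 ∪ {clear(a), clear(d), clear(f), ready(c), ready(e)}  (9 atoms)
F2 = F1 ∪ {near(a), near(d), near(f), ready(a), ready(d), ready(f)}  (15 atoms)
goal ⊆ F2  ⇒  h_max = 2

2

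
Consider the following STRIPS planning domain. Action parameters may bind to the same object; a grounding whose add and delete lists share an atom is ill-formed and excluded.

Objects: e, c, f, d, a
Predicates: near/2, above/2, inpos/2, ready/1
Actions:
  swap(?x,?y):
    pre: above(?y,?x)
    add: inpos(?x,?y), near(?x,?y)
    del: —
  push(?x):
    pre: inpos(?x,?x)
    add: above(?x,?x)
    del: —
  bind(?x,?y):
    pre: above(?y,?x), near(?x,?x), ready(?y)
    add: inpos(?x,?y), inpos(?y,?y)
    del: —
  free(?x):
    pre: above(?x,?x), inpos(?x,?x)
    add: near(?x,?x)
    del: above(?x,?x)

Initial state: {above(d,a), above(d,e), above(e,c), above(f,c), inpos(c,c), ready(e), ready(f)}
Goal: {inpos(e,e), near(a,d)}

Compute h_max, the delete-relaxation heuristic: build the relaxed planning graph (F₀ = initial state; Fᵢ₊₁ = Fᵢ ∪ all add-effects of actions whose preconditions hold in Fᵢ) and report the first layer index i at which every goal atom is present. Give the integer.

F0 = init (7 atoms)
F1 = F0 ∪ {above(c,c), inpos(a,d), inpos(c,e), inpos(c,f), inpos(e,d), near(a,d), near(c,e), near(c,f), near(e,d)}  (16 atoms)
F2 = F1 ∪ {near(c,c)}  (17 atoms)
F3 = F2 ∪ {inpos(e,e), inpos(f,f)}  (19 atoms)
goal ⊆ F3  ⇒  h_max = 3

3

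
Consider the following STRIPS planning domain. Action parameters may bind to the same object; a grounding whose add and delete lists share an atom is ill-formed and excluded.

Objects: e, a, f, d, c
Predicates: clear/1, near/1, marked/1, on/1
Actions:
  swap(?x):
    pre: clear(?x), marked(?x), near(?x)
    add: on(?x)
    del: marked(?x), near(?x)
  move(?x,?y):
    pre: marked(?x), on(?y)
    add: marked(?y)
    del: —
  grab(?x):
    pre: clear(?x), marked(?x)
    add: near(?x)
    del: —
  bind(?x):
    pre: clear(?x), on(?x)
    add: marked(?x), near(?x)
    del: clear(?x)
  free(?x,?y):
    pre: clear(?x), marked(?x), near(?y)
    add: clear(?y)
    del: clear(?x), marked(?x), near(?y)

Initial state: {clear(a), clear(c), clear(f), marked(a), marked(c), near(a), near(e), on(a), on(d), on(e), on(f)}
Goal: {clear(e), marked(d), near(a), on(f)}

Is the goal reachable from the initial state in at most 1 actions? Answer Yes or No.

No

1. move(a,d)  →  {clear(a), clear(c), clear(f), marked(a), marked(c), marked(d), near(a), near(e), on(a), on(d), on(e), on(f)}
2. free(a,e)  →  {clear(c), clear(e), clear(f), marked(c), marked(d), near(a), on(a), on(d), on(e), on(f)}
optimal plan length = 2; 2 > 1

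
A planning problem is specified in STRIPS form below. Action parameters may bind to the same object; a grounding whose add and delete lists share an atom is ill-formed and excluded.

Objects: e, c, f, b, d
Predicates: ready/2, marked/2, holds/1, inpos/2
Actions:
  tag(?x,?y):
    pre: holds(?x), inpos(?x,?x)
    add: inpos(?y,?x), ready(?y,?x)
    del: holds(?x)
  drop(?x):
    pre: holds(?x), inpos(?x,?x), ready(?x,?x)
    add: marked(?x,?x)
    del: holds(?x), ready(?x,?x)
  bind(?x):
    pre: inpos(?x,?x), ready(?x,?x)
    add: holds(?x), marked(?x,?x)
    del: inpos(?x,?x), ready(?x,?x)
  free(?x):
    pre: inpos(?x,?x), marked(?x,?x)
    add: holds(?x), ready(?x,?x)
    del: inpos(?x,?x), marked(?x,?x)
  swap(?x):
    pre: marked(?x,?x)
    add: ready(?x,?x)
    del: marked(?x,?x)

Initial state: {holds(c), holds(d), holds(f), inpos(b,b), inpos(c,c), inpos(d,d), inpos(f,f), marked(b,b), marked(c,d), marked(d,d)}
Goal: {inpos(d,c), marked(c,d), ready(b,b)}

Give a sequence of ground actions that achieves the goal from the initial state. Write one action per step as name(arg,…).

1. tag(c,d)  →  {holds(d), holds(f), inpos(b,b), inpos(c,c), inpos(d,c), inpos(d,d), inpos(f,f), marked(b,b), marked(c,d), marked(d,d), ready(d,c)}
2. free(b)  →  {holds(b), holds(d), holds(f), inpos(c,c), inpos(d,c), inpos(d,d), inpos(f,f), marked(c,d), marked(d,d), ready(b,b), ready(d,c)}

tag(c,d); free(b)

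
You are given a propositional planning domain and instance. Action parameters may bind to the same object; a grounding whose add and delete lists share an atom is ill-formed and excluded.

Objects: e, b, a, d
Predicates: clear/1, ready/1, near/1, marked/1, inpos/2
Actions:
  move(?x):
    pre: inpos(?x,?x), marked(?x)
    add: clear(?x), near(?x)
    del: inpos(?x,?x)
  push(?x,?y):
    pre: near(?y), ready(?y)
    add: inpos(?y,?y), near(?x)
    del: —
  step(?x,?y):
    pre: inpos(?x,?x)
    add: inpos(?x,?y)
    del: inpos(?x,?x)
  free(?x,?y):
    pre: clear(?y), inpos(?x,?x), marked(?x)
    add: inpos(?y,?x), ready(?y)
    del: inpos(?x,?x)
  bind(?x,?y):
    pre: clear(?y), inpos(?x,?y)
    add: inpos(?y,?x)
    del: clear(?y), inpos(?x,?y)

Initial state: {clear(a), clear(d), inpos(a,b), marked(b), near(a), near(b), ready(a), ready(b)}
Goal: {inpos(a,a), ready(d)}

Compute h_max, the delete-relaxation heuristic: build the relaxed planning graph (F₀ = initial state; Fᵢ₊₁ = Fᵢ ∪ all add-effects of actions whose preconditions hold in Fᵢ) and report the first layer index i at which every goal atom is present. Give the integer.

F0 = init (8 atoms)
F1 = F0 ∪ {inpos(a,a), inpos(b,b), near(d), near(e)}  (12 atoms)
F2 = F1 ∪ {clear(b), inpos(a,d), inpos(a,e), inpos(b,a), inpos(b,d), inpos(b,e), inpos(d,b), ready(d)}  (20 atoms)
goal ⊆ F2  ⇒  h_max = 2

2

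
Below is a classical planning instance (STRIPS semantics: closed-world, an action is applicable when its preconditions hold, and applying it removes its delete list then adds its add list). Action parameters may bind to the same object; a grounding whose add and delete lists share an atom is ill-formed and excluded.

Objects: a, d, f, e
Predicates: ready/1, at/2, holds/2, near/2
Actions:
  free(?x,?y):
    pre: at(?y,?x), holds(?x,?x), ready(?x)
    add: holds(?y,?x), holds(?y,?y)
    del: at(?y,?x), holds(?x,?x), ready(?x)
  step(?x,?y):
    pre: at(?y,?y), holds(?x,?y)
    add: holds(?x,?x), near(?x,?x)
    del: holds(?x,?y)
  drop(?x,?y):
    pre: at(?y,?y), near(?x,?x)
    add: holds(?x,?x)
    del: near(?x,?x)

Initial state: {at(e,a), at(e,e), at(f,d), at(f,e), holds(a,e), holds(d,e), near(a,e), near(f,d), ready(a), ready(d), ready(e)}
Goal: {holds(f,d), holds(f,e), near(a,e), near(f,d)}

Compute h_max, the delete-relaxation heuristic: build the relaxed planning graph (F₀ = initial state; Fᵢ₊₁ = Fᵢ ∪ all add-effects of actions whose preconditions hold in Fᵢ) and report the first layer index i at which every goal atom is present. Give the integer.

3

F0 = init (11 atoms)
F1 = F0 ∪ {holds(a,a), holds(d,d), near(a,a), near(d,d)}  (15 atoms)
F2 = F1 ∪ {holds(e,a), holds(e,e), holds(f,d), holds(f,f)}  (19 atoms)
F3 = F2 ∪ {holds(f,e)}  (20 atoms)
goal ⊆ F3  ⇒  h_max = 3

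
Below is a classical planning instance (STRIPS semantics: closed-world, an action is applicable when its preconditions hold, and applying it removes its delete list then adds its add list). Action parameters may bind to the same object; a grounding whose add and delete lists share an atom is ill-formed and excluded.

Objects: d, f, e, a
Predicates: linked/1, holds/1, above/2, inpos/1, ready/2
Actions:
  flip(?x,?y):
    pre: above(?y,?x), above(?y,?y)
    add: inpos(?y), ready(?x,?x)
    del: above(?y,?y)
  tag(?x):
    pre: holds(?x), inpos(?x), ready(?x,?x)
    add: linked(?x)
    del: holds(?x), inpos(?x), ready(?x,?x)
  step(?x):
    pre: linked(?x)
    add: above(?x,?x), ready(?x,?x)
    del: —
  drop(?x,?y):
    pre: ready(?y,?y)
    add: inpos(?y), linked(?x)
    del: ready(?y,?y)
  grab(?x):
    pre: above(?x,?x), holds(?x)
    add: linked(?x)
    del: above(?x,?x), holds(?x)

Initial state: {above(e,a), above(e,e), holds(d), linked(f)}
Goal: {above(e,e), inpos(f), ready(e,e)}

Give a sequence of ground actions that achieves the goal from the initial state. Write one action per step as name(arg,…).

step(f); drop(e,f); step(e)

1. step(f)  →  {above(e,a), above(e,e), above(f,f), holds(d), linked(f), ready(f,f)}
2. drop(e,f)  →  {above(e,a), above(e,e), above(f,f), holds(d), inpos(f), linked(e), linked(f)}
3. step(e)  →  {above(e,a), above(e,e), above(f,f), holds(d), inpos(f), linked(e), linked(f), ready(e,e)}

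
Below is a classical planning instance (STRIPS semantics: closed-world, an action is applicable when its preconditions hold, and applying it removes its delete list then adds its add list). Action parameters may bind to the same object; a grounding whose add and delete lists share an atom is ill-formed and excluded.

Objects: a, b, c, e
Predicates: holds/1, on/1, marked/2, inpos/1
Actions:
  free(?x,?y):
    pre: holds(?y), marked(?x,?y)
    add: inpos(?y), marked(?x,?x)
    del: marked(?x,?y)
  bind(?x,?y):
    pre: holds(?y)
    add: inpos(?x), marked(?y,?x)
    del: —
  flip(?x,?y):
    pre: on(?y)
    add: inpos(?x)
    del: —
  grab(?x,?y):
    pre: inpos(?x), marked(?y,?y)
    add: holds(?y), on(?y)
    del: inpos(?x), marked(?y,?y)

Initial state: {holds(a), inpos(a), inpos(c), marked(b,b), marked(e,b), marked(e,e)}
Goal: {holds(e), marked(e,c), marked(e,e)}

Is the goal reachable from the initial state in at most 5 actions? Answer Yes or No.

1. grab(a,e)  →  {holds(a), holds(e), inpos(c), marked(b,b), marked(e,b), on(e)}
2. bind(c,e)  →  {holds(a), holds(e), inpos(c), marked(b,b), marked(e,b), marked(e,c), on(e)}
3. bind(e,e)  →  {holds(a), holds(e), inpos(c), inpos(e), marked(b,b), marked(e,b), marked(e,c), marked(e,e), on(e)}
optimal plan length = 3; 3 ≤ 5

Yes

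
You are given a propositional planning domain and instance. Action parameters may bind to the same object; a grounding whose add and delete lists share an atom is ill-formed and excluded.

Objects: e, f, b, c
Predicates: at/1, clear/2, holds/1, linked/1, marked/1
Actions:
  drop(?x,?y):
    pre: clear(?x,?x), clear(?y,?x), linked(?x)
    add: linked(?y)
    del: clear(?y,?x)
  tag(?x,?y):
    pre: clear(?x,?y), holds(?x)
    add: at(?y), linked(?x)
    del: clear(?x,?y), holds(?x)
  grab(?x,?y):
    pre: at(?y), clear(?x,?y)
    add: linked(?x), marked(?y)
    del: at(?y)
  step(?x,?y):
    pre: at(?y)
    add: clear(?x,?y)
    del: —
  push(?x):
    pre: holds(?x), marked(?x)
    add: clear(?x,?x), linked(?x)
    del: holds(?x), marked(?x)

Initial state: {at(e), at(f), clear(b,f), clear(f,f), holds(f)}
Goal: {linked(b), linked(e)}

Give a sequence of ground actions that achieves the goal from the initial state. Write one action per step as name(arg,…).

1. grab(b,f)  →  {at(e), clear(b,f), clear(f,f), holds(f), linked(b), marked(f)}
2. step(e,e)  →  {at(e), clear(b,f), clear(e,e), clear(f,f), holds(f), linked(b), marked(f)}
3. grab(e,e)  →  {clear(b,f), clear(e,e), clear(f,f), holds(f), linked(b), linked(e), marked(e), marked(f)}

grab(b,f); step(e,e); grab(e,e)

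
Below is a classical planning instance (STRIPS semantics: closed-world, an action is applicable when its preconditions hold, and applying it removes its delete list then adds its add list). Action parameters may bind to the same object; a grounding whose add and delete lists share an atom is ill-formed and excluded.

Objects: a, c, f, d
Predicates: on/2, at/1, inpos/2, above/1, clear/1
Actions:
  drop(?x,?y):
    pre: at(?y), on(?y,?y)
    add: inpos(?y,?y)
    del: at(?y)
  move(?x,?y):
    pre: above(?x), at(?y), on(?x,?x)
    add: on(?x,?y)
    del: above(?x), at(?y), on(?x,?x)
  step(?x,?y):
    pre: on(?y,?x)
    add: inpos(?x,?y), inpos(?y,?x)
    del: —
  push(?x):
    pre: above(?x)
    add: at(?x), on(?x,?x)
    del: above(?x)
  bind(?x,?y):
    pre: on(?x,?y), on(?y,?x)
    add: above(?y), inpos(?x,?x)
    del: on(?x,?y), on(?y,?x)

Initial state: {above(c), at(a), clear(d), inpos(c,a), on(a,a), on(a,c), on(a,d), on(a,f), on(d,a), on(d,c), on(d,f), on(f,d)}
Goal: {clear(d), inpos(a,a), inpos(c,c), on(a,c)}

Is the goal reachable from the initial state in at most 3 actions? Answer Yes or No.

1. drop(a,a)  →  {above(c), clear(d), inpos(a,a), inpos(c,a), on(a,a), on(a,c), on(a,d), on(a,f), on(d,a), on(d,c), on(d,f), on(f,d)}
2. push(c)  →  {at(c), clear(d), inpos(a,a), inpos(c,a), on(a,a), on(a,c), on(a,d), on(a,f), on(c,c), on(d,a), on(d,c), on(d,f), on(f,d)}
3. drop(a,c)  →  {clear(d), inpos(a,a), inpos(c,a), inpos(c,c), on(a,a), on(a,c), on(a,d), on(a,f), on(c,c), on(d,a), on(d,c), on(d,f), on(f,d)}
optimal plan length = 3; 3 ≤ 3

Yes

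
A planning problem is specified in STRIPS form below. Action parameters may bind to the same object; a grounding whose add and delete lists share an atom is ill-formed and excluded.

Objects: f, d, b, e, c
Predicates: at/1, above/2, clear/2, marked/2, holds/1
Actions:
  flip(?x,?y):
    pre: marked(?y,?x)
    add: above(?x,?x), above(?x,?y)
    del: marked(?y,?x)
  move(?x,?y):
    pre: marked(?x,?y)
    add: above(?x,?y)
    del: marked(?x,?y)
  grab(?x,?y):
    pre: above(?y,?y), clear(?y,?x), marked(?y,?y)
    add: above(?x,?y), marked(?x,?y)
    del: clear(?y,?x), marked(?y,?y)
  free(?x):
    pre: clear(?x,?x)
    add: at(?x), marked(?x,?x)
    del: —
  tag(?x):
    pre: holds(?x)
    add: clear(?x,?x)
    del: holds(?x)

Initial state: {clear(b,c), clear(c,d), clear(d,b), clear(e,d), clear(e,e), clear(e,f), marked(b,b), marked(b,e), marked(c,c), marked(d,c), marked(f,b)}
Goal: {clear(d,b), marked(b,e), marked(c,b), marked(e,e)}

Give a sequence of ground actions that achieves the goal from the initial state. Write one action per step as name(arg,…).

1. flip(b,f)  →  {above(b,b), above(b,f), clear(b,c), clear(c,d), clear(d,b), clear(e,d), clear(e,e), clear(e,f), marked(b,b), marked(b,e), marked(c,c), marked(d,c)}
2. grab(c,b)  →  {above(b,b), above(b,f), above(c,b), clear(c,d), clear(d,b), clear(e,d), clear(e,e), clear(e,f), marked(b,e), marked(c,b), marked(c,c), marked(d,c)}
3. free(e)  →  {above(b,b), above(b,f), above(c,b), at(e), clear(c,d), clear(d,b), clear(e,d), clear(e,e), clear(e,f), marked(b,e), marked(c,b), marked(c,c), marked(d,c), marked(e,e)}

flip(b,f); grab(c,b); free(e)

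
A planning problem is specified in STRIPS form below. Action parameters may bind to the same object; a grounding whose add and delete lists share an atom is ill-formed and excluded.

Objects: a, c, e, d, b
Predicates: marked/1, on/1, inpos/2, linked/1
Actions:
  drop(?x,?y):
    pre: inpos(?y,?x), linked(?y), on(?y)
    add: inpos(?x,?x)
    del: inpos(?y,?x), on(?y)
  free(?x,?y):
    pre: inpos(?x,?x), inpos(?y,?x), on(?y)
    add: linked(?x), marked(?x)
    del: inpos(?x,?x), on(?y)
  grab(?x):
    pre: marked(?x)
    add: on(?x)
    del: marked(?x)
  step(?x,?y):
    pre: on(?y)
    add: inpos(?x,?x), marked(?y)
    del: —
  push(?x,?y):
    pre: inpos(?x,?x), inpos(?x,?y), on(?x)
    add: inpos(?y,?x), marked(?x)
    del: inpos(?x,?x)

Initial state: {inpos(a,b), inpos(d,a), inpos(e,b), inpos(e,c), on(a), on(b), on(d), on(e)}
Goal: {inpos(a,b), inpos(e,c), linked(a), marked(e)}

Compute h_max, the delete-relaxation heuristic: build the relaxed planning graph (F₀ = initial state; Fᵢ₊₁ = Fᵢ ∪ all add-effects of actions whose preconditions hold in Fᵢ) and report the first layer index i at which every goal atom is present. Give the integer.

F0 = init (8 atoms)
F1 = F0 ∪ {inpos(a,a), inpos(b,b), inpos(c,c), inpos(d,d), inpos(e,e), marked(a), marked(b), marked(d), marked(e)}  (17 atoms)
F2 = F1 ∪ {inpos(a,d), inpos(b,a), inpos(b,e), inpos(c,e), linked(a), linked(b), linked(c), linked(d), linked(e), marked(c)}  (27 atoms)
goal ⊆ F2  ⇒  h_max = 2

2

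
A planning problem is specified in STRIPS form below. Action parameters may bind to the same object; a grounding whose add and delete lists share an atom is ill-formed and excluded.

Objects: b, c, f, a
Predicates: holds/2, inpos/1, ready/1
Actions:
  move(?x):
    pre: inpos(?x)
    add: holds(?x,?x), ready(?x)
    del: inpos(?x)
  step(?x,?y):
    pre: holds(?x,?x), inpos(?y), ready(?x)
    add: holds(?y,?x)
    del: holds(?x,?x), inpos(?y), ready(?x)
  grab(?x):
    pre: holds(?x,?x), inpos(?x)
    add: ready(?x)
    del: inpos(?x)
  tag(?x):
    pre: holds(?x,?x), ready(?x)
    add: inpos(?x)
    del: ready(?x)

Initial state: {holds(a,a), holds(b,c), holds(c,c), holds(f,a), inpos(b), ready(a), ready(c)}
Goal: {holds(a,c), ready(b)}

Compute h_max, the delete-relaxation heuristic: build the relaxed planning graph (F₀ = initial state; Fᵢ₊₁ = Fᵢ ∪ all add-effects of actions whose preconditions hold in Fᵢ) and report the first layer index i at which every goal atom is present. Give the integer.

2

F0 = init (7 atoms)
F1 = F0 ∪ {holds(b,a), holds(b,b), inpos(a), inpos(c), ready(b)}  (12 atoms)
F2 = F1 ∪ {holds(a,b), holds(a,c), holds(c,a), holds(c,b)}  (16 atoms)
goal ⊆ F2  ⇒  h_max = 2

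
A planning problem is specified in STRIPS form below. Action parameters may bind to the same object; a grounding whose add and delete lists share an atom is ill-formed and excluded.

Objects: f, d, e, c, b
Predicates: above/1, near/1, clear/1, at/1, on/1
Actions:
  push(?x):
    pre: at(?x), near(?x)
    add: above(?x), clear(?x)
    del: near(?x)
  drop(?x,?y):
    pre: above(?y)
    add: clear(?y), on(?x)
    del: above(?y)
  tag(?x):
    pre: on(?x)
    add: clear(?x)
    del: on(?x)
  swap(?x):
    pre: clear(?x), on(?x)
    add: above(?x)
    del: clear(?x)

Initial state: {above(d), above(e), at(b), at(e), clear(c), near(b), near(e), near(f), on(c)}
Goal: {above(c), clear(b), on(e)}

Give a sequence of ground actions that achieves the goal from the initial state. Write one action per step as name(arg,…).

1. push(b)  →  {above(b), above(d), above(e), at(b), at(e), clear(b), clear(c), near(e), near(f), on(c)}
2. drop(e,d)  →  {above(b), above(e), at(b), at(e), clear(b), clear(c), clear(d), near(e), near(f), on(c), on(e)}
3. swap(c)  →  {above(b), above(c), above(e), at(b), at(e), clear(b), clear(d), near(e), near(f), on(c), on(e)}

push(b); drop(e,d); swap(c)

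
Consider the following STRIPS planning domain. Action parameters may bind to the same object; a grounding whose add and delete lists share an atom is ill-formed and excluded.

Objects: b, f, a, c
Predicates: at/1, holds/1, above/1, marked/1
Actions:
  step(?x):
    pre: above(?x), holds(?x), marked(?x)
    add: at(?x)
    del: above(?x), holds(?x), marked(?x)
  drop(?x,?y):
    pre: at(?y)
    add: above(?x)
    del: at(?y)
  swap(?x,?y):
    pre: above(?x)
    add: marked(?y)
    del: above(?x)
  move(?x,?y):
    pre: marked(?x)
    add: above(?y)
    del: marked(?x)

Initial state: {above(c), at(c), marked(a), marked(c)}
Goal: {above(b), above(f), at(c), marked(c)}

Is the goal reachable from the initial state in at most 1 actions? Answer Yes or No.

No

1. swap(c,b)  →  {at(c), marked(a), marked(b), marked(c)}
2. move(b,b)  →  {above(b), at(c), marked(a), marked(c)}
3. move(a,f)  →  {above(b), above(f), at(c), marked(c)}
optimal plan length = 3; 3 > 1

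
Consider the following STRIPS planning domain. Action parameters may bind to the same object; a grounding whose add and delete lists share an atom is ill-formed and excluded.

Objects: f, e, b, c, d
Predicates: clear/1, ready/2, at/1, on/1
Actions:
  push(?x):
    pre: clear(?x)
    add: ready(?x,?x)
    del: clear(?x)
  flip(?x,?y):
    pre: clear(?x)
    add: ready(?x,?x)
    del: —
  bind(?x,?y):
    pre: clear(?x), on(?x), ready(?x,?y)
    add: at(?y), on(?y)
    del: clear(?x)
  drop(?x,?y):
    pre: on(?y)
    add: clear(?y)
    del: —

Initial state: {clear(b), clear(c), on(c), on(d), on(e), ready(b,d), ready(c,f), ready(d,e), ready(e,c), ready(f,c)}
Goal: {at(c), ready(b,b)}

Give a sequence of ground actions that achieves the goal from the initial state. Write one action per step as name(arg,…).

1. push(b)  →  {clear(c), on(c), on(d), on(e), ready(b,b), ready(b,d), ready(c,f), ready(d,e), ready(e,c), ready(f,c)}
2. flip(c,f)  →  {clear(c), on(c), on(d), on(e), ready(b,b), ready(b,d), ready(c,c), ready(c,f), ready(d,e), ready(e,c), ready(f,c)}
3. bind(c,c)  →  {at(c), on(c), on(d), on(e), ready(b,b), ready(b,d), ready(c,c), ready(c,f), ready(d,e), ready(e,c), ready(f,c)}

push(b); flip(c,f); bind(c,c)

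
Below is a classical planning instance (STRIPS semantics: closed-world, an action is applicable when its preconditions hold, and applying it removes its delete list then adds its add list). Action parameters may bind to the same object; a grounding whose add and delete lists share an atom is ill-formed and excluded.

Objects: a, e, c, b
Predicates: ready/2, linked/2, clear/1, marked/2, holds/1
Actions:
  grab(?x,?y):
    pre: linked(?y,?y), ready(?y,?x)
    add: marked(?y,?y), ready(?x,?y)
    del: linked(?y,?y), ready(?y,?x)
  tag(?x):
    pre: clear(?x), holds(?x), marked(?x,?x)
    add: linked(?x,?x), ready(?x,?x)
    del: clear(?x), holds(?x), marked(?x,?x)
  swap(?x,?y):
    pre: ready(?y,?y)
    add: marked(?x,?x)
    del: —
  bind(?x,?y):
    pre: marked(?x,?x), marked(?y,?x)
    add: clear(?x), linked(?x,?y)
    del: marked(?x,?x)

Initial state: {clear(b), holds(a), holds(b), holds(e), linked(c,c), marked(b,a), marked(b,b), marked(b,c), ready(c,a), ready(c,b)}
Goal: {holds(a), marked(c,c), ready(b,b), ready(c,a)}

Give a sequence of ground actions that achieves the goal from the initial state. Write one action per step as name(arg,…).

1. grab(b,c)  →  {clear(b), holds(a), holds(b), holds(e), marked(b,a), marked(b,b), marked(b,c), marked(c,c), ready(b,c), ready(c,a)}
2. tag(b)  →  {holds(a), holds(e), linked(b,b), marked(b,a), marked(b,c), marked(c,c), ready(b,b), ready(b,c), ready(c,a)}

grab(b,c); tag(b)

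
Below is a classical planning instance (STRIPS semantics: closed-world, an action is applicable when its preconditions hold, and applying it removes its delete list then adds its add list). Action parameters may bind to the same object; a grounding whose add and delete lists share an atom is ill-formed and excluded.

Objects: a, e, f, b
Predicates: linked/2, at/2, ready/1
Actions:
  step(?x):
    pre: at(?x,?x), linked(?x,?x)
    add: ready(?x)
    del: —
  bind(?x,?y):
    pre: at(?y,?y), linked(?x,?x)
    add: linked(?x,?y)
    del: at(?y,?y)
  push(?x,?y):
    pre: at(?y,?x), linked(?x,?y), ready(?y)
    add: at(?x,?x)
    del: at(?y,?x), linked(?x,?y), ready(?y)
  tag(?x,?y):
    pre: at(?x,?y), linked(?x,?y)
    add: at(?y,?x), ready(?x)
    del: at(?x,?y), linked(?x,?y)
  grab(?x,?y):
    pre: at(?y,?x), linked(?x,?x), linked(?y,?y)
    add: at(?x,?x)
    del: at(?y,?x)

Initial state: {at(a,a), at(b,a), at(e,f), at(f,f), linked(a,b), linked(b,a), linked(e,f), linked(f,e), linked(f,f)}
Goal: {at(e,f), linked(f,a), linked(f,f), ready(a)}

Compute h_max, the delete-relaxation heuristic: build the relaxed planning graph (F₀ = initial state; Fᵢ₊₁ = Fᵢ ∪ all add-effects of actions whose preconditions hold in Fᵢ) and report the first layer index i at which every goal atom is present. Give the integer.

2

F0 = init (9 atoms)
F1 = F0 ∪ {at(a,b), at(f,e), linked(f,a), ready(b), ready(e), ready(f)}  (15 atoms)
F2 = F1 ∪ {at(e,e), ready(a)}  (17 atoms)
goal ⊆ F2  ⇒  h_max = 2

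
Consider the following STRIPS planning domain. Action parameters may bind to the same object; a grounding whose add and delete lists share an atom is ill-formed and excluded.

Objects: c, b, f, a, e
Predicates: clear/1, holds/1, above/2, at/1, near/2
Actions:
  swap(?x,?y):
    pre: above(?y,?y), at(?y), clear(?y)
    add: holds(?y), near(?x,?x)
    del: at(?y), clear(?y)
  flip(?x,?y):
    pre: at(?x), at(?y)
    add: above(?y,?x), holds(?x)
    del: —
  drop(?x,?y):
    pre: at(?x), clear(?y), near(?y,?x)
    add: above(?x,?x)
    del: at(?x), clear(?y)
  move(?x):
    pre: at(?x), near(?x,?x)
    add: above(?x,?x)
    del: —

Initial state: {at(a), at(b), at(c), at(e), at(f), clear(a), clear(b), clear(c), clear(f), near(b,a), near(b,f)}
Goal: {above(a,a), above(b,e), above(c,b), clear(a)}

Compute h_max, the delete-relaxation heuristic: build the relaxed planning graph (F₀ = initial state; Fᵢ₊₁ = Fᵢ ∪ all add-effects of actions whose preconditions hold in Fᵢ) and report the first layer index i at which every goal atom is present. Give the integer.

1

F0 = init (11 atoms)
F1 = F0 ∪ {above(a,a), above(a,b), above(a,c), above(a,e), above(a,f), above(b,a), above(b,b), above(b,c), above(b,e), above(b,f), above(c,a), above(c,b), above(c,c), above(c,e), above(c,f), above(e,a), above(e,b), above(e,c), above(e,e), above(e,f), above(f,a), above(f,b), above(f,c), above(f,e), above(f,f), holds(a), holds(b), holds(c), holds(e), holds(f)}  (41 atoms)
goal ⊆ F1  ⇒  h_max = 1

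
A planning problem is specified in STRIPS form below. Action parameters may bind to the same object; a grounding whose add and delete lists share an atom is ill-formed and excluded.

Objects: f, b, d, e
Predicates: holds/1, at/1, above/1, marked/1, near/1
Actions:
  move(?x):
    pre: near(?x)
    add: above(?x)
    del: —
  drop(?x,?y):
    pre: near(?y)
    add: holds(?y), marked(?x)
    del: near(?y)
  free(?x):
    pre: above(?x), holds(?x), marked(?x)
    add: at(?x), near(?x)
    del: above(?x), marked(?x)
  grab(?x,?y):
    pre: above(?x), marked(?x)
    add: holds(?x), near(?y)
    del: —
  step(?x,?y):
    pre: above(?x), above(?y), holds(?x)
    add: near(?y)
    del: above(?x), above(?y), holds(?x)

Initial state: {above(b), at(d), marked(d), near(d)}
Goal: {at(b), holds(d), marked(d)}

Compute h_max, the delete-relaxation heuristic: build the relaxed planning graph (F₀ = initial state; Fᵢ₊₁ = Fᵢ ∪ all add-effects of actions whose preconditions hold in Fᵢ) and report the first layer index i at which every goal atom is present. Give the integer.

F0 = init (4 atoms)
F1 = F0 ∪ {above(d), holds(d), marked(b), marked(e), marked(f)}  (9 atoms)
F2 = F1 ∪ {holds(b), near(b), near(e), near(f)}  (13 atoms)
F3 = F2 ∪ {above(e), above(f), at(b), holds(e), holds(f)}  (18 atoms)
goal ⊆ F3  ⇒  h_max = 3

3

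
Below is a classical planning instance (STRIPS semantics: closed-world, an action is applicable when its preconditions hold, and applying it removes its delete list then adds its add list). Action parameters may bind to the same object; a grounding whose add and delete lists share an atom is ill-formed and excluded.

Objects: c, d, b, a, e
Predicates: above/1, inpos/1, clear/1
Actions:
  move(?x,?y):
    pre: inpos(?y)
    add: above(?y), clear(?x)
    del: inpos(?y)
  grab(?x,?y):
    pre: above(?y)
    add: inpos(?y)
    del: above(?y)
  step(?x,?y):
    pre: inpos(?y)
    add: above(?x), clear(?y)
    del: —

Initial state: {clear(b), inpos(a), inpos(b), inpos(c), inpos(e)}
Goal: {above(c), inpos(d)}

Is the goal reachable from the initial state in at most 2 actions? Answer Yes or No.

No

1. move(c,c)  →  {above(c), clear(b), clear(c), inpos(a), inpos(b), inpos(e)}
2. step(d,b)  →  {above(c), above(d), clear(b), clear(c), inpos(a), inpos(b), inpos(e)}
3. grab(c,d)  →  {above(c), clear(b), clear(c), inpos(a), inpos(b), inpos(d), inpos(e)}
optimal plan length = 3; 3 > 2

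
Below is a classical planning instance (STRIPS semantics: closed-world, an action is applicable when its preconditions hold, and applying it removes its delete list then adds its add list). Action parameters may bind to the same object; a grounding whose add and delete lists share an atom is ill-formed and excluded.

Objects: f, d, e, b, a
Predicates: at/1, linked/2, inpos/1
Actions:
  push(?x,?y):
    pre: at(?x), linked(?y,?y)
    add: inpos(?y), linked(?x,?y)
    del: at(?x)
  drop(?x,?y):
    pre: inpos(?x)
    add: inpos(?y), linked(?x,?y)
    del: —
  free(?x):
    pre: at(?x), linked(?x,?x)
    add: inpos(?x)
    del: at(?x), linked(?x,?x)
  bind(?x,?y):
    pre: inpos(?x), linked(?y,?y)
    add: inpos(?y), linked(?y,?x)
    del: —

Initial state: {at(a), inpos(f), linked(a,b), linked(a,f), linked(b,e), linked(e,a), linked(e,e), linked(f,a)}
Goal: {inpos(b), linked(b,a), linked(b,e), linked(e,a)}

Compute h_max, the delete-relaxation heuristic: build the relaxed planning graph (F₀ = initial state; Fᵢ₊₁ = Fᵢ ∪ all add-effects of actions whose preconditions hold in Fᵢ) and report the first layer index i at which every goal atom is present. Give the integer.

F0 = init (8 atoms)
F1 = F0 ∪ {inpos(a), inpos(b), inpos(d), inpos(e), linked(a,e), linked(e,f), linked(f,b), linked(f,d), linked(f,e), linked(f,f)}  (18 atoms)
F2 = F1 ∪ {linked(a,a), linked(a,d), linked(b,a), linked(b,b), linked(b,d), linked(b,f), linked(d,a), linked(d,b), linked(d,d), linked(d,e), linked(d,f), linked(e,b), linked(e,d)}  (31 atoms)
goal ⊆ F2  ⇒  h_max = 2

2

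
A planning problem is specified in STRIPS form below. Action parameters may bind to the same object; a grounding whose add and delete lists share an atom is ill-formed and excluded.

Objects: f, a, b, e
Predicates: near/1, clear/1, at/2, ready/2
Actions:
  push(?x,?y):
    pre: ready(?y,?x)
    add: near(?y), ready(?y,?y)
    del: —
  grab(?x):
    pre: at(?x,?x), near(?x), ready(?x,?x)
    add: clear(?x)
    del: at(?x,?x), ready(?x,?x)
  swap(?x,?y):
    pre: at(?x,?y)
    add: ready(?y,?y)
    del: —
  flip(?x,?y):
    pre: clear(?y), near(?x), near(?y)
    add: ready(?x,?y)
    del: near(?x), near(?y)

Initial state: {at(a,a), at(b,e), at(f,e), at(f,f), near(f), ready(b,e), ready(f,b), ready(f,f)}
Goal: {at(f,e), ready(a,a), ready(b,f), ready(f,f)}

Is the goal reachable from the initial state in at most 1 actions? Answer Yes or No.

No

1. push(e,b)  →  {at(a,a), at(b,e), at(f,e), at(f,f), near(b), near(f), ready(b,b), ready(b,e), ready(f,b), ready(f,f)}
2. grab(f)  →  {at(a,a), at(b,e), at(f,e), clear(f), near(b), near(f), ready(b,b), ready(b,e), ready(f,b)}
3. push(b,f)  →  {at(a,a), at(b,e), at(f,e), clear(f), near(b), near(f), ready(b,b), ready(b,e), ready(f,b), ready(f,f)}
4. swap(a,a)  →  {at(a,a), at(b,e), at(f,e), clear(f), near(b), near(f), ready(a,a), ready(b,b), ready(b,e), ready(f,b), ready(f,f)}
5. flip(b,f)  →  {at(a,a), at(b,e), at(f,e), clear(f), ready(a,a), ready(b,b), ready(b,e), ready(b,f), ready(f,b), ready(f,f)}
optimal plan length = 5; 5 > 1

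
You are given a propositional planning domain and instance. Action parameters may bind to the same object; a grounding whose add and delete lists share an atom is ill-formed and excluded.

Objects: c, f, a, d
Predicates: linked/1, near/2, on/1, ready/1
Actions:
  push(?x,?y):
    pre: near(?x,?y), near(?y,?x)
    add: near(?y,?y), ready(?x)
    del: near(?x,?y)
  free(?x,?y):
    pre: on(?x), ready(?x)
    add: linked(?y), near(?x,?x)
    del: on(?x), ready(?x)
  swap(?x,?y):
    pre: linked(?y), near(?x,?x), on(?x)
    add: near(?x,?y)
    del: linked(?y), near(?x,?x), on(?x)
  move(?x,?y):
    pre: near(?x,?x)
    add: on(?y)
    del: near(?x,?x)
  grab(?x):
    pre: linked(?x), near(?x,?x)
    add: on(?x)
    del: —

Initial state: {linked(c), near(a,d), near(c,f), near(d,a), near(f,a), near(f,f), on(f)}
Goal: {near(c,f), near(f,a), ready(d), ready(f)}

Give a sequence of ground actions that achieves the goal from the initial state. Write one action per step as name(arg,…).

push(d,a); swap(f,c); push(f,c)

1. push(d,a)  →  {linked(c), near(a,a), near(a,d), near(c,f), near(f,a), near(f,f), on(f), ready(d)}
2. swap(f,c)  →  {near(a,a), near(a,d), near(c,f), near(f,a), near(f,c), ready(d)}
3. push(f,c)  →  {near(a,a), near(a,d), near(c,c), near(c,f), near(f,a), ready(d), ready(f)}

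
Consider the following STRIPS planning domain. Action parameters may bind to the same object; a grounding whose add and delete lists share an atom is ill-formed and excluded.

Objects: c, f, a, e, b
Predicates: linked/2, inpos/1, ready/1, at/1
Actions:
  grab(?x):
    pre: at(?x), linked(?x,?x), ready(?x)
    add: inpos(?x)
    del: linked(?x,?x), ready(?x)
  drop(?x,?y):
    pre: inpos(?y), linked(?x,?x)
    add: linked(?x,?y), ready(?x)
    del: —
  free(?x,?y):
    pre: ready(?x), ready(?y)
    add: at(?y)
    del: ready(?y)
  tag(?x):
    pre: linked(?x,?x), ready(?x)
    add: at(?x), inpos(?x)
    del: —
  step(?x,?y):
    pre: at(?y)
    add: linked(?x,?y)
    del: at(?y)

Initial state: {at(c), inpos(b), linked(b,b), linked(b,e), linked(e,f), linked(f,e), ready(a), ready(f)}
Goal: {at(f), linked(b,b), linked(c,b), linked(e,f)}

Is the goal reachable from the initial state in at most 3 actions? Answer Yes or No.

Yes

1. free(f,f)  →  {at(c), at(f), inpos(b), linked(b,b), linked(b,e), linked(e,f), linked(f,e), ready(a)}
2. step(c,c)  →  {at(f), inpos(b), linked(b,b), linked(b,e), linked(c,c), linked(e,f), linked(f,e), ready(a)}
3. drop(c,b)  →  {at(f), inpos(b), linked(b,b), linked(b,e), linked(c,b), linked(c,c), linked(e,f), linked(f,e), ready(a), ready(c)}
optimal plan length = 3; 3 ≤ 3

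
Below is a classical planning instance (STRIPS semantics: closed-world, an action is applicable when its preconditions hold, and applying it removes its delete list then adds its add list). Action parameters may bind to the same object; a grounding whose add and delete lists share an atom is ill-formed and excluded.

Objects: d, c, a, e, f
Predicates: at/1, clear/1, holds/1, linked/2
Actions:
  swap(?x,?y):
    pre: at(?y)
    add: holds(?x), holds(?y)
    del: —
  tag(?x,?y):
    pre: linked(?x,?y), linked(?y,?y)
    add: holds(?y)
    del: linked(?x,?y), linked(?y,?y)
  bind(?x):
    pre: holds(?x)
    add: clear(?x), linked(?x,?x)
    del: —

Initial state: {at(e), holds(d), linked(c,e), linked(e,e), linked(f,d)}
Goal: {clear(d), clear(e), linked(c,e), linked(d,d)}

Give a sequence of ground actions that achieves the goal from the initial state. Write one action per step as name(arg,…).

swap(d,e); bind(d); bind(e)

1. swap(d,e)  →  {at(e), holds(d), holds(e), linked(c,e), linked(e,e), linked(f,d)}
2. bind(d)  →  {at(e), clear(d), holds(d), holds(e), linked(c,e), linked(d,d), linked(e,e), linked(f,d)}
3. bind(e)  →  {at(e), clear(d), clear(e), holds(d), holds(e), linked(c,e), linked(d,d), linked(e,e), linked(f,d)}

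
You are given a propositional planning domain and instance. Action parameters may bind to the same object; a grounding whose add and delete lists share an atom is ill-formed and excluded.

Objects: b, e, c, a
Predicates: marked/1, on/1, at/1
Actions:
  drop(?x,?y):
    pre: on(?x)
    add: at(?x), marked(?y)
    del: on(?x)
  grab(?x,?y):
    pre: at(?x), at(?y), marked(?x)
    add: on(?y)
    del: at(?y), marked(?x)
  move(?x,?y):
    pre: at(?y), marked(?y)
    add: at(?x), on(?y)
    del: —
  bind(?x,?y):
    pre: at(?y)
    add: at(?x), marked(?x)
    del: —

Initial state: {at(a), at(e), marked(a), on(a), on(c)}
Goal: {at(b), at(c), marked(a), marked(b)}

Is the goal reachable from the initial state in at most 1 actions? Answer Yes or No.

1. drop(c,b)  →  {at(a), at(c), at(e), marked(a), marked(b), on(a)}
2. move(b,a)  →  {at(a), at(b), at(c), at(e), marked(a), marked(b), on(a)}
optimal plan length = 2; 2 > 1

No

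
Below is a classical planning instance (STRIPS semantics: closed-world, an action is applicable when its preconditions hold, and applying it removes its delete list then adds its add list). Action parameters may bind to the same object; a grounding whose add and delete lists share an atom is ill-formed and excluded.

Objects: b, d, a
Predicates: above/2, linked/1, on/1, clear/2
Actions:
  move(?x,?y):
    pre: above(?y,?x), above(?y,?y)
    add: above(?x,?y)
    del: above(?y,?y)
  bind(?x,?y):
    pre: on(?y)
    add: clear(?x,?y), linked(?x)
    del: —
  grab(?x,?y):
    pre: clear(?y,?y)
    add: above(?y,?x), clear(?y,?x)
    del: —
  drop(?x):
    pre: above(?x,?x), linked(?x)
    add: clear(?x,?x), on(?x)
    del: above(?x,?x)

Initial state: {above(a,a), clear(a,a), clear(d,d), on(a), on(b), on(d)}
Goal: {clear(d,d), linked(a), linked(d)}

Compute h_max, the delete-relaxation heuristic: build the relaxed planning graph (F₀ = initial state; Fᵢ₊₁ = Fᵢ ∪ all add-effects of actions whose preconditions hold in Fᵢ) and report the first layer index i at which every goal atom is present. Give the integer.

1

F0 = init (6 atoms)
F1 = F0 ∪ {above(a,b), above(a,d), above(d,a), above(d,b), above(d,d), clear(a,b), clear(a,d), clear(b,a), clear(b,b), clear(b,d), clear(d,a), clear(d,b), linked(a), linked(b), linked(d)}  (21 atoms)
goal ⊆ F1  ⇒  h_max = 1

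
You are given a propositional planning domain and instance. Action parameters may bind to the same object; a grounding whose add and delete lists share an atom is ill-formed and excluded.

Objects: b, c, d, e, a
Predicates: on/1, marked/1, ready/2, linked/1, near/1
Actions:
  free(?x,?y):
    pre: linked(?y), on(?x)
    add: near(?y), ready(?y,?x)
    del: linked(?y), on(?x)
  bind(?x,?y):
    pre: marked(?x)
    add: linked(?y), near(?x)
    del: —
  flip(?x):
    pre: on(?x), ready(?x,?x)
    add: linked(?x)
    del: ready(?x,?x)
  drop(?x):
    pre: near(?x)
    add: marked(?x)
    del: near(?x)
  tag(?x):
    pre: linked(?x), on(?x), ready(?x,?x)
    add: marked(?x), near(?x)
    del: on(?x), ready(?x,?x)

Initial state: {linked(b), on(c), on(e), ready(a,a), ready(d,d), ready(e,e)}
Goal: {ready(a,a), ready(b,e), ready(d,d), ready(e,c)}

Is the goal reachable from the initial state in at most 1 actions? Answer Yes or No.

1. flip(e)  →  {linked(b), linked(e), on(c), on(e), ready(a,a), ready(d,d)}
2. free(c,e)  →  {linked(b), near(e), on(e), ready(a,a), ready(d,d), ready(e,c)}
3. free(e,b)  →  {near(b), near(e), ready(a,a), ready(b,e), ready(d,d), ready(e,c)}
optimal plan length = 3; 3 > 1

No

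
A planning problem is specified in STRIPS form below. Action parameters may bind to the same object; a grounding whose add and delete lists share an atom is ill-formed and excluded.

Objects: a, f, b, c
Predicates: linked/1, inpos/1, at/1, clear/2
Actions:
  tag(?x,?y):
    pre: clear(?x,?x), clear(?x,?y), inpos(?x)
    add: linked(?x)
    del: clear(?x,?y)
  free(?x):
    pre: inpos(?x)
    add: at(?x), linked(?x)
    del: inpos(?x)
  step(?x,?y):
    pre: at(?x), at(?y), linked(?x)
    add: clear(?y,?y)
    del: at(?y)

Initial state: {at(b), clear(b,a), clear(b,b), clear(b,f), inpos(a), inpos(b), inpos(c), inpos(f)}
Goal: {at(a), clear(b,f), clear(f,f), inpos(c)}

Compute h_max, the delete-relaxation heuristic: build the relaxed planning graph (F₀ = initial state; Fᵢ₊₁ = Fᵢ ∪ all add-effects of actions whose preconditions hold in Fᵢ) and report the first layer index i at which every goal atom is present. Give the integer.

F0 = init (8 atoms)
F1 = F0 ∪ {at(a), at(c), at(f), linked(a), linked(b), linked(c), linked(f)}  (15 atoms)
F2 = F1 ∪ {clear(a,a), clear(c,c), clear(f,f)}  (18 atoms)
goal ⊆ F2  ⇒  h_max = 2

2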